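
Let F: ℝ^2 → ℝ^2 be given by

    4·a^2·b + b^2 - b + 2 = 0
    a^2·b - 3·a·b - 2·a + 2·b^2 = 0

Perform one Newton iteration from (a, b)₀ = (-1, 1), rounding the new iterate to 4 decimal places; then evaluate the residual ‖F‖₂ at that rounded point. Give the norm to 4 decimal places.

3.2104

At (-1, 1): F = (6.0000, 8.0000).
Jacobian J = [[8·a·b, 4·a^2 + 2·b - 1], [2·a·b - 3·b - 2, a^2 - 3·a + 4·b]].
At the point, J = [[-8.0000, 5.0000], [-7.0000, 8.0000]] (det J = -29.0000).
Solving J·Δ = −F gives Δ = (0.2759, -0.7586).
Then the next iterate is (a, b)₁ = (-0.7241, 0.2414).
Re-evaluating at (-0.7241, 0.2414): F = (2.323158, 2.215712), so ‖F‖₂ = 3.2104.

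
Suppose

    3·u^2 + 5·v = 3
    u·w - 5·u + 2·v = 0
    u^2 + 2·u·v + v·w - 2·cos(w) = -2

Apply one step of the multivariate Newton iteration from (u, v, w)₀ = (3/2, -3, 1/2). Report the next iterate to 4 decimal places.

At (3/2, -3, 1/2): F = (-11.2500, -12.7500, -8.005165).
Jacobian J = [[6·u, 5, 0], [w - 5, 2, u], [2·u + 2·v, 2·u + w, v + 2·sin(w)]].
At the point, J = [[9.0000, 5.0000, 0.0000], [-4.5000, 2.0000, 1.5000], [-3.0000, 3.5000, -2.041149]] (det J = -152.416531).
Solving J·Δ = −F gives Δ = (-0.5588, 3.2559, 2.4824).
Then the next iterate is (u, v, w)₁ = (0.9412, 0.2559, 2.9824).

(0.9412, 0.2559, 2.9824)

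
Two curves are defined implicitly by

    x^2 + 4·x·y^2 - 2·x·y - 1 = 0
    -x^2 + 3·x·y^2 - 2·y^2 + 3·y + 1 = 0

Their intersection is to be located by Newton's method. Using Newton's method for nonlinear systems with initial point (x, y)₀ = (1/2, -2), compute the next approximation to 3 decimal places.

(0.593, -0.755)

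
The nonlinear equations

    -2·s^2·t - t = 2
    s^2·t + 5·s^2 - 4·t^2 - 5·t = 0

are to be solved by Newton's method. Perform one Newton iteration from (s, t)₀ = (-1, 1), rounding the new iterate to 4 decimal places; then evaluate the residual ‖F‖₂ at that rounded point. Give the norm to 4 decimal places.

2.1870

At (-1, 1): F = (-5.0000, -3.0000).
Jacobian J = [[-4·s·t, -2·s^2 - 1], [2·s·t + 10·s, s^2 - 8·t - 5]].
At the point, J = [[4.0000, -3.0000], [-12.0000, -12.0000]] (det J = -84.0000).
Solving J·Δ = −F gives Δ = (0.6071, -0.8571).
Then the next iterate is (s, t)₁ = (-0.3929, 0.1429).
Re-evaluating at (-0.3929, 0.1429): F = (-2.187019, -0.002270), so ‖F‖₂ = 2.1870.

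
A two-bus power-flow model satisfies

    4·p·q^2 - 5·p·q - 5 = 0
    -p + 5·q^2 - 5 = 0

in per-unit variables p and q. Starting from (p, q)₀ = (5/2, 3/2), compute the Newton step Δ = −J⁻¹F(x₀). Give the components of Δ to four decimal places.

(2.1094, -0.1094)

At (5/2, 3/2): F = (-1.2500, 3.7500).
Jacobian J = [[4·q^2 - 5·q, 8·p·q - 5·p], [-1, 10·q]].
At the point, J = [[1.5000, 17.5000], [-1.0000, 15.0000]] (det J = 40.0000).
Solving J·Δ = −F gives Δ = (2.1094, -0.1094).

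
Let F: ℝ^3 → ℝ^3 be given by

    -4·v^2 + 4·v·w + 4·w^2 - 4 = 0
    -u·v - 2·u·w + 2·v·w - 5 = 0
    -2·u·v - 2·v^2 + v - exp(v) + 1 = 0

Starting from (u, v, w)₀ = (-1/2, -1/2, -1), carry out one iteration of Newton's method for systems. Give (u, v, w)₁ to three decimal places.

At (-1/2, -1/2, -1): F = (1.000, -5.250, -1.10653).
Jacobian J = [[0, -8·v + 4·w, 4·v + 8·w], [-v - 2·w, -u + 2·w, -2·u + 2·v], [-2·v, -2·u - 4·v - exp(v) + 1, 0]].
At the point, J = [[0.000, 0.000, -10.000], [2.500, -1.500, 0.000], [1.000, 3.39347, 0.000]] (det J = -99.83673).
Solving J·Δ = −F gives Δ = (1.951, -0.249, 0.100).
Then the next iterate is (u, v, w)₁ = (1.451, -0.749, -0.900).

(1.451, -0.749, -0.900)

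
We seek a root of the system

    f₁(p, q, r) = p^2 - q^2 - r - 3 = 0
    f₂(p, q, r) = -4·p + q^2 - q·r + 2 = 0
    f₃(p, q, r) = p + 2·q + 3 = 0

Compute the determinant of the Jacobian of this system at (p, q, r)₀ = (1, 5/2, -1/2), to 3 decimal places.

36.000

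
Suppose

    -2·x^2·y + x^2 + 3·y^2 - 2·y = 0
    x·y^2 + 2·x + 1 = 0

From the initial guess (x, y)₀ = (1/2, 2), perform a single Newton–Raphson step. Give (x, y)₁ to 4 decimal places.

At (1/2, 2): F = (7.2500, 4.0000).
Jacobian J = [[-4·x·y + 2·x, -2·x^2 + 6·y - 2], [y^2 + 2, 2·x·y]].
At the point, J = [[-3.0000, 9.5000], [6.0000, 2.0000]] (det J = -63.0000).
Solving J·Δ = −F gives Δ = (-0.3730, -0.8810).
Then the next iterate is (x, y)₁ = (0.1270, 1.1190).

(0.1270, 1.1190)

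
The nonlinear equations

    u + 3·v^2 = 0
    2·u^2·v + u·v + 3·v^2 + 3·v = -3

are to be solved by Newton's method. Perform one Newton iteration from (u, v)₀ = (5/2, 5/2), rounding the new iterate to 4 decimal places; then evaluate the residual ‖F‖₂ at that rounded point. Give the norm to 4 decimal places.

19.6695

At (5/2, 5/2): F = (21.2500, 66.7500).
Jacobian J = [[1, 6·v], [4·u·v + v, 2·u^2 + u + 6·v + 3]].
At the point, J = [[1.0000, 15.0000], [27.5000, 33.0000]] (det J = -379.5000).
Solving J·Δ = −F gives Δ = (-0.7905, -1.3640).
Then the next iterate is (u, v)₁ = (1.7095, 1.1360).
Re-evaluating at (1.7095, 1.1360): F = (5.580988, 18.861151), so ‖F‖₂ = 19.6695.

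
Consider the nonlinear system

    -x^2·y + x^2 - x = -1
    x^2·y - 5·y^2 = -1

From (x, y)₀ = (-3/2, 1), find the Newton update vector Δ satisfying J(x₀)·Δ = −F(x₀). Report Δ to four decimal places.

At (-3/2, 1): F = (2.5000, -1.7500).
Jacobian J = [[-2·x·y + 2·x - 1, -x^2], [2·x·y, x^2 - 10·y]].
At the point, J = [[-1.0000, -2.2500], [-3.0000, -7.7500]] (det J = 1.0000).
Solving J·Δ = −F gives Δ = (23.3125, -9.2500).

(23.3125, -9.2500)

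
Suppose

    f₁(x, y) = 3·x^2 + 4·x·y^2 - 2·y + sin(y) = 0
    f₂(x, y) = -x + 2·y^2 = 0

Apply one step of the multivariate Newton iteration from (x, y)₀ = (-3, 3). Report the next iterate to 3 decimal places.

(-6.776, 0.935)

At (-3, 3): F = (-86.85888, 21.000).
Jacobian J = [[6·x + 4·y^2, 8·x·y + cos(y) - 2], [-1, 4·y]].
At the point, J = [[18.000, -74.98999], [-1.000, 12.000]] (det J = 141.01001).
Solving J·Δ = −F gives Δ = (-3.776, -2.065).
Then the next iterate is (x, y)₁ = (-6.776, 0.935).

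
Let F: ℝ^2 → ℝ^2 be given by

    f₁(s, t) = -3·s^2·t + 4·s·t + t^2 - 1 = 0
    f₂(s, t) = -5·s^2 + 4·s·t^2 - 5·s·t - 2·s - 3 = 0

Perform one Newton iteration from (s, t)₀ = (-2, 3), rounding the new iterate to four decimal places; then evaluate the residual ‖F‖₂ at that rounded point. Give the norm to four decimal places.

At (-2, 3): F = (-52.0000, -61.0000).
Jacobian J = [[-6·s·t + 4·t, -3·s^2 + 4·s + 2·t], [-10·s + 4·t^2 - 5·t - 2, 8·s·t - 5·s]].
At the point, J = [[48.0000, -14.0000], [39.0000, -38.0000]] (det J = -1278.0000).
Solving J·Δ = −F gives Δ = (0.8779, -0.7042).
Then the next iterate is (s, t)₁ = (-1.1221, 2.2958).
Re-evaluating at (-1.1221, 2.2958): F = (-14.705754, -17.827755), so ‖F‖₂ = 23.1103.

23.1103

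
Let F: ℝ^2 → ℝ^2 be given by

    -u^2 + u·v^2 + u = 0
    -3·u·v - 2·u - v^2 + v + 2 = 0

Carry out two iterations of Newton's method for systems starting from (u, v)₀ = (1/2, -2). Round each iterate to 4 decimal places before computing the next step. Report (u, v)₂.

At (1/2, -2): F = (2.2500, -2.0000).
Jacobian J = [[-2·u + v^2 + 1, 2·u·v], [-3·v - 2, -3·u - 2·v + 1]].
At the point, J = [[4.0000, -2.0000], [4.0000, 3.5000]] (det J = 22.0000).
Solving J·Δ = −F gives Δ = (-0.1761, 0.7727).
Then the next iterate is (u, v)₁ = (0.3239, -1.2273).
Round to (0.3239, -1.2273) and repeat: F = (0.706868, -0.188798), J = [[1.858465, -0.795045], [1.6819, 2.4829]].
Δ = (-0.2697, 0.2587), so (u, v)₂ = (0.0542, -0.9686).

(0.0542, -0.9686)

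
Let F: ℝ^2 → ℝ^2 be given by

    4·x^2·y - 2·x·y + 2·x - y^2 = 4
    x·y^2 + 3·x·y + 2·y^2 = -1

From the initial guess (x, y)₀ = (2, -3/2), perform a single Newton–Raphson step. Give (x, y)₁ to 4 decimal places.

At (2, -3/2): F = (-20.2500, 1.0000).
Jacobian J = [[8·x·y - 2·y + 2, 4·x^2 - 2·x - 2·y], [y^2 + 3·y, 2·x·y + 3·x + 4·y]].
At the point, J = [[-19.0000, 15.0000], [-2.2500, -6.0000]] (det J = 147.7500).
Solving J·Δ = −F gives Δ = (-0.7208, 0.4370).
Then the next iterate is (x, y)₁ = (1.2792, -1.0630).

(1.2792, -1.0630)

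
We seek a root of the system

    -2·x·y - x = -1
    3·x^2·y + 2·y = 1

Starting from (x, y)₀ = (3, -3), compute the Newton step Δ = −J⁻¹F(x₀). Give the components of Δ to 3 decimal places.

(-0.358, 2.369)

At (3, -3): F = (16.000, -88.000).
Jacobian J = [[-2·y - 1, -2·x], [6·x·y, 3·x^2 + 2]].
At the point, J = [[5.000, -6.000], [-54.000, 29.000]] (det J = -179.000).
Solving J·Δ = −F gives Δ = (-0.358, 2.369).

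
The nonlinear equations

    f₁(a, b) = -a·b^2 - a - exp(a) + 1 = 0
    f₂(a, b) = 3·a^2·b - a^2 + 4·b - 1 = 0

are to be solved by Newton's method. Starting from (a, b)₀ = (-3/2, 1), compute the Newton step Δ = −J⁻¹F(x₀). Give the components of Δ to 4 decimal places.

At (-3/2, 1): F = (3.776870, 7.5000).
Jacobian J = [[-b^2 - exp(a) - 1, -2·a·b], [6·a·b - 2·a, 3·a^2 + 4]].
At the point, J = [[-2.223130, 3.0000], [-6.0000, 10.7500]] (det J = -5.898649).
Solving J·Δ = −F gives Δ = (3.0687, 1.0151).

(3.0687, 1.0151)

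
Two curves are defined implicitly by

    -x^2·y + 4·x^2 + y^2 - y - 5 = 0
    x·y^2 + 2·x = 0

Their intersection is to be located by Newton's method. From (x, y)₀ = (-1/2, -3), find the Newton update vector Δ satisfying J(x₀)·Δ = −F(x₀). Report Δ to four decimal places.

At (-1/2, -3): F = (8.7500, -5.5000).
Jacobian J = [[-2·x·y + 8·x, -x^2 + 2·y - 1], [y^2 + 2, 2·x·y]].
At the point, J = [[-7.0000, -7.2500], [11.0000, 3.0000]] (det J = 58.7500).
Solving J·Δ = −F gives Δ = (0.2319, 0.9830).

(0.2319, 0.9830)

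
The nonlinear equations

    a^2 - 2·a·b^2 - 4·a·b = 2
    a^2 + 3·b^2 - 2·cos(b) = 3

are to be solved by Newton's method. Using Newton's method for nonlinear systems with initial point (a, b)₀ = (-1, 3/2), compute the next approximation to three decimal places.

(-0.503, 1.171)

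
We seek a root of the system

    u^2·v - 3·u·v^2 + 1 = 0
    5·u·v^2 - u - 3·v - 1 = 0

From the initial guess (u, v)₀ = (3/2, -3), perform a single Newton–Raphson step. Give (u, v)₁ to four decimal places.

(1.3741, -1.5737)

At (3/2, -3): F = (-46.2500, 74.0000).
Jacobian J = [[2·u·v - 3·v^2, u^2 - 6·u·v], [5·v^2 - 1, 10·u·v - 3]].
At the point, J = [[-36.0000, 29.2500], [44.0000, -48.0000]] (det J = 441.0000).
Solving J·Δ = −F gives Δ = (-0.1259, 1.4263).
Then the next iterate is (u, v)₁ = (1.3741, -1.5737).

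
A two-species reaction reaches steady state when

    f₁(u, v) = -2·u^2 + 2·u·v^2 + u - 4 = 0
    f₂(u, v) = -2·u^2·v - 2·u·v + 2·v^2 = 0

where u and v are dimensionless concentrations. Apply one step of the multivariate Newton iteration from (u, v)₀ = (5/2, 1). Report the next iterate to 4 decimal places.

(1.2110, 0.9977)

At (5/2, 1): F = (-9.0000, -15.5000).
Jacobian J = [[-4·u + 2·v^2 + 1, 4·u·v], [-4·u·v - 2·v, -2·u^2 - 2·u + 4·v]].
At the point, J = [[-7.0000, 10.0000], [-12.0000, -13.5000]] (det J = 214.5000).
Solving J·Δ = −F gives Δ = (-1.2890, -0.0023).
Then the next iterate is (u, v)₁ = (1.2110, 0.9977).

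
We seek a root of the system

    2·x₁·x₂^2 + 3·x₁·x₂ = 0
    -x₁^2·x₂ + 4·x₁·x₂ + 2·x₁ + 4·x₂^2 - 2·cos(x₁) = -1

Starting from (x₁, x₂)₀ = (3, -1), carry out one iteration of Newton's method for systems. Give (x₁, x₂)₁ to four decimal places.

At (3, -1): F = (-3.0000, 9.979985).
Jacobian J = [[2·x₂^2 + 3·x₂, 4·x₁·x₂ + 3·x₁], [-2·x₁·x₂ + 4·x₂ + 2·sin(x₁) + 2, -x₁^2 + 4·x₁ + 8·x₂]].
At the point, J = [[-1.0000, -3.0000], [4.282240, -5.0000]] (det J = 17.846720).
Solving J·Δ = −F gives Δ = (-2.5181, -0.1606).
Then the next iterate is (x₁, x₂)₁ = (0.4819, -1.1606).

(0.4819, -1.1606)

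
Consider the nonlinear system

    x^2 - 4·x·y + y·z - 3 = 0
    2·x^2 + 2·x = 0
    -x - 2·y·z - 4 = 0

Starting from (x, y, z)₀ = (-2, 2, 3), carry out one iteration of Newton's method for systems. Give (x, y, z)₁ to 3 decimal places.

(-1.333, 1.042, 0.771)

At (-2, 2, 3): F = (23.000, 4.000, -14.000).
Jacobian J = [[2·x - 4·y, -4·x + z, y], [4·x + 2, 0, 0], [-1, -2·z, -2·y]].
At the point, J = [[-12.000, 11.000, 2.000], [-6.000, 0.000, 0.000], [-1.000, -6.000, -4.000]] (det J = -192.000).
Solving J·Δ = −F gives Δ = (0.667, -0.958, -2.229).
Then the next iterate is (x, y, z)₁ = (-1.333, 1.042, 0.771).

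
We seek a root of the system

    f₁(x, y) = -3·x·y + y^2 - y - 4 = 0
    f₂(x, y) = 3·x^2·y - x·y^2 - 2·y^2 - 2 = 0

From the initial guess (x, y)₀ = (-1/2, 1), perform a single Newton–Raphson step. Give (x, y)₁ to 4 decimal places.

(-1.2463, 1.1045)

At (-1/2, 1): F = (-2.5000, -2.7500).
Jacobian J = [[-3·y, -3·x + 2·y - 1], [6·x·y - y^2, 3·x^2 - 2·x·y - 4·y]].
At the point, J = [[-3.0000, 2.5000], [-4.0000, -2.2500]] (det J = 16.7500).
Solving J·Δ = −F gives Δ = (-0.7463, 0.1045).
Then the next iterate is (x, y)₁ = (-1.2463, 1.1045).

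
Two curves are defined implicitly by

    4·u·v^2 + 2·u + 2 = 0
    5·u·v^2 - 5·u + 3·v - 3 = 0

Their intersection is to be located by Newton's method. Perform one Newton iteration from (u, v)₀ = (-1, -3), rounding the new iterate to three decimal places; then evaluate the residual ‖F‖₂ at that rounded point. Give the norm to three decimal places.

At (-1, -3): F = (-36.000, -52.000).
Jacobian J = [[4·v^2 + 2, 8·u·v], [5·v^2 - 5, 10·u·v + 3]].
At the point, J = [[38.000, 24.000], [40.000, 33.000]] (det J = 294.000).
Solving J·Δ = −F gives Δ = (-0.204, 1.823).
Then the next iterate is (u, v)₁ = (-1.204, -1.177).
Re-evaluating at (-1.204, -1.177): F = (-7.07974, -8.85068), so ‖F‖₂ = 11.334.

11.334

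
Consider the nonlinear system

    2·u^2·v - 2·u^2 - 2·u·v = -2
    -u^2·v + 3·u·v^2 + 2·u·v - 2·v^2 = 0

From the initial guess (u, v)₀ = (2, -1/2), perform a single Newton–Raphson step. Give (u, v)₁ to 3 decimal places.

(1.243, -0.581)

At (2, -1/2): F = (-8.000, 1.000).
Jacobian J = [[4·u·v - 4·u - 2·v, 2·u^2 - 2·u], [-2·u·v + 3·v^2 + 2·v, -u^2 + 6·u·v + 2·u - 4·v]].
At the point, J = [[-11.000, 4.000], [1.750, -4.000]] (det J = 37.000).
Solving J·Δ = −F gives Δ = (-0.757, -0.081).
Then the next iterate is (u, v)₁ = (1.243, -0.581).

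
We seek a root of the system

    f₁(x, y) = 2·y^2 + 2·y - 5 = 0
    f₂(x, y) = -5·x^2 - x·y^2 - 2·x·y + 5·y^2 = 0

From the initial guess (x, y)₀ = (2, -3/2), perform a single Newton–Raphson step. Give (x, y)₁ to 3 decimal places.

At (2, -3/2): F = (-3.500, -7.250).
Jacobian J = [[0, 4·y + 2], [-10·x - y^2 - 2·y, -2·x·y - 2·x + 10·y]].
At the point, J = [[0.000, -4.000], [-19.250, -13.000]] (det J = -77.000).
Solving J·Δ = −F gives Δ = (0.214, -0.875).
Then the next iterate is (x, y)₁ = (2.214, -2.375).

(2.214, -2.375)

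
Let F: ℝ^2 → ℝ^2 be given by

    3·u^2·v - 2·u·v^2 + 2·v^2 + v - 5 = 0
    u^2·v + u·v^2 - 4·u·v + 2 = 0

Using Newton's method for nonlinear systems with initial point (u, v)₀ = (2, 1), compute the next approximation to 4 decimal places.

(2.0000, 0.3333)

At (2, 1): F = (6.0000, 0.0000).
Jacobian J = [[6·u·v - 2·v^2, 3·u^2 - 4·u·v + 4·v + 1], [2·u·v + v^2 - 4·v, u^2 + 2·u·v - 4·u]].
At the point, J = [[10.0000, 9.0000], [1.0000, 0.0000]] (det J = -9.0000).
Solving J·Δ = −F gives Δ = (0.0000, -0.6667).
Then the next iterate is (u, v)₁ = (2.0000, 0.3333).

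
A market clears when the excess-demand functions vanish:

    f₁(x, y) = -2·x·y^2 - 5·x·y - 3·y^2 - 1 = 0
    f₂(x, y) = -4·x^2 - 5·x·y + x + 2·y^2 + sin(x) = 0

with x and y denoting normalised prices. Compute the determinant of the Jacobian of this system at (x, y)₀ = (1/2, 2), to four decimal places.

J = [[-2·y^2 - 5·y, -4·x·y - 5·x - 6·y], [-8·x - 5·y + cos(x) + 1, -5·x + 4·y]].
At the point, J = [[-18.0000, -18.5000], [-12.122417, 5.5000]].
det J = -323.2647.

-323.2647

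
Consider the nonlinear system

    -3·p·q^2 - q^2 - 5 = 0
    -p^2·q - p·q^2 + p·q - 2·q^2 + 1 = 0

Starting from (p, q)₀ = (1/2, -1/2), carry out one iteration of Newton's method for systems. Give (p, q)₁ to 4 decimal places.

(-10.6957, -1.6087)

At (1/2, -1/2): F = (-5.6250, 0.2500).
Jacobian J = [[-3·q^2, -6·p·q - 2·q], [-2·p·q - q^2 + q, -p^2 - 2·p·q + p - 4·q]].
At the point, J = [[-0.7500, 2.5000], [-0.2500, 2.7500]] (det J = -1.4375).
Solving J·Δ = −F gives Δ = (-11.1957, -1.1087).
Then the next iterate is (p, q)₁ = (-10.6957, -1.6087).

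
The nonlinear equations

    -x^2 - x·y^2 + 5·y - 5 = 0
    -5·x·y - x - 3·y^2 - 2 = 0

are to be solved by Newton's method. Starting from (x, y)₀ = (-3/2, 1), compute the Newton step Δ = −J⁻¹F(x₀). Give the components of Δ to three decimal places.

At (-3/2, 1): F = (-0.750, 4.000).
Jacobian J = [[-2·x - y^2, -2·x·y + 5], [-5·y - 1, -5·x - 6·y]].
At the point, J = [[2.000, 8.000], [-6.000, 1.500]] (det J = 51.000).
Solving J·Δ = −F gives Δ = (0.650, -0.069).

(0.650, -0.069)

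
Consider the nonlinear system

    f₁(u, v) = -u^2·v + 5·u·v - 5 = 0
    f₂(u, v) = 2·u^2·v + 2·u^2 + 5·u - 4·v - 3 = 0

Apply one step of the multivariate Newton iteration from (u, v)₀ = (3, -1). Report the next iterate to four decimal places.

(-12.6250, 3.4375)

At (3, -1): F = (-11.0000, 16.0000).
Jacobian J = [[-2·u·v + 5·v, -u^2 + 5·u], [4·u·v + 4·u + 5, 2·u^2 - 4]].
At the point, J = [[1.0000, 6.0000], [5.0000, 14.0000]] (det J = -16.0000).
Solving J·Δ = −F gives Δ = (-15.6250, 4.4375).
Then the next iterate is (u, v)₁ = (-12.6250, 3.4375).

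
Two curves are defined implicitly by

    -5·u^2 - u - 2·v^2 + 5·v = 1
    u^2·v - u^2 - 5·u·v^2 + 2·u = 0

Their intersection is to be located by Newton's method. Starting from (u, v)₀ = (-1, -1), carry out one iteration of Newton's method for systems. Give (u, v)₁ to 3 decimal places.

(0.100, -0.767)

At (-1, -1): F = (-12.000, 1.000).
Jacobian J = [[-10·u - 1, -4·v + 5], [2·u·v - 2·u - 5·v^2 + 2, u^2 - 10·u·v]].
At the point, J = [[9.000, 9.000], [1.000, -9.000]] (det J = -90.000).
Solving J·Δ = −F gives Δ = (1.100, 0.233).
Then the next iterate is (u, v)₁ = (0.100, -0.767).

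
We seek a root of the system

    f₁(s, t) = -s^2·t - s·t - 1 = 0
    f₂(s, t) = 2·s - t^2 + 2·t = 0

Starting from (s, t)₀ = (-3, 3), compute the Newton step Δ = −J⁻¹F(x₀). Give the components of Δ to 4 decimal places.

At (-3, 3): F = (-19.0000, -9.0000).
Jacobian J = [[-2·s·t - t, -s^2 - s], [2, -2·t + 2]].
At the point, J = [[15.0000, -6.0000], [2.0000, -4.0000]] (det J = -48.0000).
Solving J·Δ = −F gives Δ = (0.4583, -2.0208).

(0.4583, -2.0208)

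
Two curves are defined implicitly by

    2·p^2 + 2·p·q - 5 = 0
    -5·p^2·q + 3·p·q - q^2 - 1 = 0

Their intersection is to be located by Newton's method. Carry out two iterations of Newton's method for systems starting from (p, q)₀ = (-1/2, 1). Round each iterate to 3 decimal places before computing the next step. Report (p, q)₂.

At (-1/2, 1): F = (-5.500, -4.750).
Jacobian J = [[4·p + 2·q, 2·p], [-10·p·q + 3·q, -5·p^2 + 3·p - 2·q]].
At the point, J = [[0.000, -1.000], [8.000, -4.750]] (det J = 8.000).
Solving J·Δ = −F gives Δ = (-2.672, -5.500).
Then the next iterate is (p, q)₁ = (-3.172, -4.500).
Round to (-3.172, -4.500) and repeat: F = (43.67117, 247.95764), J = [[-21.688, -6.344], [-156.240, -50.82392]].
Δ = (5.820, -13.013), so (p, q)₂ = (2.648, -17.513).

(2.648, -17.513)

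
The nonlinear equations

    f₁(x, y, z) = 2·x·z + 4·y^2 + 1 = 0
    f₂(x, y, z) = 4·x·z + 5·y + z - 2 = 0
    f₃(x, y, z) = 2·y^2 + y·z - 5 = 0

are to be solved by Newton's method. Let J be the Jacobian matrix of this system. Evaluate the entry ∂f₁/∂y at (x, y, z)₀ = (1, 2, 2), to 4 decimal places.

∂f₁/∂y = 8·y.
At (1, 2, 2) this is 16.0000.

16.0000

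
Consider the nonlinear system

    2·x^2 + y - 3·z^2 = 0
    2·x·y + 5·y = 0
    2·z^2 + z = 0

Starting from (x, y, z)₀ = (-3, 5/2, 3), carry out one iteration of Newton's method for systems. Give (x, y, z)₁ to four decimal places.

(-0.1319, 14.3407, 1.3846)

At (-3, 5/2, 3): F = (-6.5000, -2.5000, 21.0000).
Jacobian J = [[4·x, 1, -6·z], [2·y, 2·x + 5, 0], [0, 0, 4·z + 1]].
At the point, J = [[-12.0000, 1.0000, -18.0000], [5.0000, -1.0000, 0.0000], [0.0000, 0.0000, 13.0000]] (det J = 91.0000).
Solving J·Δ = −F gives Δ = (2.8681, 11.8407, -1.6154).
Then the next iterate is (x, y, z)₁ = (-0.1319, 14.3407, 1.3846).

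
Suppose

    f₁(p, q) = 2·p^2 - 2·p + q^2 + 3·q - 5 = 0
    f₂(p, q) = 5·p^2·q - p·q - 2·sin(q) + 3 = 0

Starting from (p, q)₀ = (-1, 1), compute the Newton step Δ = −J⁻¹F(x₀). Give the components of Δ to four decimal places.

(0.8565, 0.4278)

At (-1, 1): F = (3.0000, 7.317058).
Jacobian J = [[4·p - 2, 2·q + 3], [10·p·q - q, 5·p^2 - p - 2·cos(q)]].
At the point, J = [[-6.0000, 5.0000], [-11.0000, 4.919395]] (det J = 25.483628).
Solving J·Δ = −F gives Δ = (0.8565, 0.4278).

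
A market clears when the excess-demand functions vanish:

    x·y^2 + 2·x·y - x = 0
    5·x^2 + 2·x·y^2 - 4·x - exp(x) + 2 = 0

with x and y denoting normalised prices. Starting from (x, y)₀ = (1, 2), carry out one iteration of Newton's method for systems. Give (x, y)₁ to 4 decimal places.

(1.5397, 0.2036)

At (1, 2): F = (7.0000, 8.281718).
Jacobian J = [[y^2 + 2·y - 1, 2·x·y + 2·x], [10·x + 2·y^2 - exp(x) - 4, 4·x·y]].
At the point, J = [[7.0000, 6.0000], [11.281718, 8.0000]] (det J = -11.690309).
Solving J·Δ = −F gives Δ = (0.5397, -1.7964).
Then the next iterate is (x, y)₁ = (1.5397, 0.2036).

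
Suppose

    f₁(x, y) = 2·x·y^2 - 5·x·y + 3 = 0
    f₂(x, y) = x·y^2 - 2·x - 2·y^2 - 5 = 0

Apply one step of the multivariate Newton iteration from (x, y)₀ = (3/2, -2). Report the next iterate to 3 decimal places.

(3.300, 1.200)

At (3/2, -2): F = (30.000, -10.000).
Jacobian J = [[2·y^2 - 5·y, 4·x·y - 5·x], [y^2 - 2, 2·x·y - 4·y]].
At the point, J = [[18.000, -19.500], [2.000, 2.000]] (det J = 75.000).
Solving J·Δ = −F gives Δ = (1.800, 3.200).
Then the next iterate is (x, y)₁ = (3.300, 1.200).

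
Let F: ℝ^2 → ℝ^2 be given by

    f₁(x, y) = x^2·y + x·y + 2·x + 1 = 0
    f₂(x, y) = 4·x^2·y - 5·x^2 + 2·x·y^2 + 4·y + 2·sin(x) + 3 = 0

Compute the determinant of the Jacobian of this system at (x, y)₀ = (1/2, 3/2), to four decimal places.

J = [[2·x·y + y + 2, x^2 + x], [8·x·y - 10·x + 2·y^2 + 2·cos(x), 4·x^2 + 4·x·y + 4]].
At the point, J = [[5.0000, 0.7500], [7.255165, 8.0000]].
det J = 34.5586.

34.5586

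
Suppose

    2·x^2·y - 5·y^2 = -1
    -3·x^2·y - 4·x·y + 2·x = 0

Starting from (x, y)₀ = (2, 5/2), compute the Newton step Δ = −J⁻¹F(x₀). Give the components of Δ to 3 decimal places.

At (2, 5/2): F = (-10.250, -46.000).
Jacobian J = [[4·x·y, 2·x^2 - 10·y], [-6·x·y - 4·y + 2, -3·x^2 - 4·x]].
At the point, J = [[20.000, -17.000], [-38.000, -20.000]] (det J = -1046.000).
Solving J·Δ = −F gives Δ = (-0.552, -1.252).

(-0.552, -1.252)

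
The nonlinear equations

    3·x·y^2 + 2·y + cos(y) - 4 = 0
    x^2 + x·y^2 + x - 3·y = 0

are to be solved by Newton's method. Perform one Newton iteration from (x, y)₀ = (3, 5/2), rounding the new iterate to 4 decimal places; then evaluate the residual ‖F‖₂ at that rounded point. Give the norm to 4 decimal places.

At (3, 5/2): F = (56.448856, 23.2500).
Jacobian J = [[3·y^2, 6·x·y - sin(y) + 2], [2·x + y^2 + 1, 2·x·y - 3]].
At the point, J = [[18.7500, 46.401528], [13.2500, 12.0000]] (det J = -389.820244).
Solving J·Δ = −F gives Δ = (-1.0298, -0.8004).
Then the next iterate is (x, y)₁ = (1.9702, 1.6996).
Re-evaluating at (1.9702, 1.6996): F = (16.344349, 6.444287), so ‖F‖₂ = 17.5689.

17.5689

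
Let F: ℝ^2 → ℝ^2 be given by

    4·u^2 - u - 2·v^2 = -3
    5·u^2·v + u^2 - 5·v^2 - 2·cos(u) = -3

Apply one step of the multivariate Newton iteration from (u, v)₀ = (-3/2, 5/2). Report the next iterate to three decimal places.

(-1.475, 2.568)

At (-3/2, 5/2): F = (1.000, 1.98353).
Jacobian J = [[8·u - 1, -4·v], [10·u·v + 2·u + 2·sin(u), 5·u^2 - 10·v]].
At the point, J = [[-13.000, -10.000], [-42.49499, -13.750]] (det J = -246.19990).
Solving J·Δ = −F gives Δ = (0.025, 0.068).
Then the next iterate is (u, v)₁ = (-1.475, 2.568).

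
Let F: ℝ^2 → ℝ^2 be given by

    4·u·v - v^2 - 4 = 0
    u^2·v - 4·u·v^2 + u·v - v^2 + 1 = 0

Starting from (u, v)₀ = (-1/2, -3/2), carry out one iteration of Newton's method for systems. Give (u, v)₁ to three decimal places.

(-0.743, 0.289)

At (-1/2, -3/2): F = (-3.250, 3.625).
Jacobian J = [[4·v, 4·u - 2·v], [2·u·v - 4·v^2 + v, u^2 - 8·u·v + u - 2·v]].
At the point, J = [[-6.000, 1.000], [-9.000, -3.250]] (det J = 28.500).
Solving J·Δ = −F gives Δ = (-0.243, 1.789).
Then the next iterate is (u, v)₁ = (-0.743, 0.289).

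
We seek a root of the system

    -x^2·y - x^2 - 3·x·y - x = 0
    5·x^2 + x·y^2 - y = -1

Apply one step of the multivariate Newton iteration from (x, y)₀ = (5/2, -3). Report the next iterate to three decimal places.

(0.973, -2.635)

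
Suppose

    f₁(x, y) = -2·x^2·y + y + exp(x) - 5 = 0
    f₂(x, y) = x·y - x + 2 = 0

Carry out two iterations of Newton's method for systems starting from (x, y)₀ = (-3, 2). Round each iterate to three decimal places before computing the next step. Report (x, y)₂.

At (-3, 2): F = (-38.95021, -1.000).
Jacobian J = [[-4·x·y + exp(x), -2·x^2 + 1], [y - 1, x]].
At the point, J = [[24.04979, -17.000], [1.000, -3.000]] (det J = -55.14936).
Solving J·Δ = −F gives Δ = (1.811, 0.270).
Then the next iterate is (x, y)₁ = (-1.189, 2.270).
Round to (-1.189, 2.270) and repeat: F = (-8.84377, 0.48997), J = [[11.10065, -1.82744], [1.270, -1.189]].
Δ = (1.049, 1.533), so (x, y)₂ = (-0.140, 3.803).

(-0.140, 3.803)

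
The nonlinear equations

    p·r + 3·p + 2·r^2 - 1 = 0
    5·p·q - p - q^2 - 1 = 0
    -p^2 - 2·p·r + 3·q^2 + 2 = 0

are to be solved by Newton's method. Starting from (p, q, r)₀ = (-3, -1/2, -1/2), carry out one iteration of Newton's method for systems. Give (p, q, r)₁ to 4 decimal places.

(-1.0621, -0.3238, -1.1311)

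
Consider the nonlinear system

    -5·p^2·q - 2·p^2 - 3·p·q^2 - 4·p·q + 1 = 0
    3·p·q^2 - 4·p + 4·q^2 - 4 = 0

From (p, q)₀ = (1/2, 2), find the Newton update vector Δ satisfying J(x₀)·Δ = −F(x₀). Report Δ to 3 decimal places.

(-0.184, -0.660)

At (1/2, 2): F = (-12.000, 16.000).
Jacobian J = [[-10·p·q - 4·p - 3·q^2 - 4·q, -5·p^2 - 6·p·q - 4·p], [3·q^2 - 4, 6·p·q + 8·q]].
At the point, J = [[-32.000, -9.250], [8.000, 22.000]] (det J = -630.000).
Solving J·Δ = −F gives Δ = (-0.184, -0.660).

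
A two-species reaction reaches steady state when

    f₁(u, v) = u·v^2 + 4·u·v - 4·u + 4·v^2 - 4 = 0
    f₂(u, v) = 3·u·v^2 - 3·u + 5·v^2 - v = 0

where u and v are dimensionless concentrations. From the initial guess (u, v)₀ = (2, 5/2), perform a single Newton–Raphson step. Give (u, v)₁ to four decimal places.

(-0.6587, 2.1597)

At (2, 5/2): F = (45.5000, 60.2500).
Jacobian J = [[v^2 + 4·v - 4, 2·u·v + 4·u + 8·v], [3·v^2 - 3, 6·u·v + 10·v - 1]].
At the point, J = [[12.2500, 38.0000], [15.7500, 54.0000]] (det J = 63.0000).
Solving J·Δ = −F gives Δ = (-2.6587, -0.3403).
Then the next iterate is (u, v)₁ = (-0.6587, 2.1597).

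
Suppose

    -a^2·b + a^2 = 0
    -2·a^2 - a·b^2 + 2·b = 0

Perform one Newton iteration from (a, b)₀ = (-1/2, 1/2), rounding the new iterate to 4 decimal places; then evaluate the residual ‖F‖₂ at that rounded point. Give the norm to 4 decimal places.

0.3213

At (-1/2, 1/2): F = (0.1250, 0.6250).
Jacobian J = [[-2·a·b + 2·a, -a^2], [-4·a - b^2, -2·a·b + 2]].
At the point, J = [[-0.5000, -0.2500], [1.7500, 2.5000]] (det J = -0.8125).
Solving J·Δ = −F gives Δ = (0.5769, -0.6538).
Then the next iterate is (a, b)₁ = (0.0769, -0.1538).
Re-evaluating at (0.0769, -0.1538): F = (0.006823, -0.321246), so ‖F‖₂ = 0.3213.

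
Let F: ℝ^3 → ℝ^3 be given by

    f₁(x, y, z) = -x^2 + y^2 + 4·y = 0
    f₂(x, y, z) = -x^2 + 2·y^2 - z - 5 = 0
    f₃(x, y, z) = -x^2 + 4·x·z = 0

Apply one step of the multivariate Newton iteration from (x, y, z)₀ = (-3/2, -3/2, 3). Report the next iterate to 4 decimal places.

At (-3/2, -3/2, 3): F = (-6.0000, -5.7500, -20.2500).
Jacobian J = [[-2·x, 2·y + 4, 0], [-2·x, 4·y, -1], [-2·x + 4·z, 0, 4·x]].
At the point, J = [[3.0000, 1.0000, 0.0000], [3.0000, -6.0000, -1.0000], [15.0000, 0.0000, -6.0000]] (det J = 111.0000).
Solving J·Δ = −F gives Δ = (2.0743, -0.2230, 1.8108).
Then the next iterate is (x, y, z)₁ = (0.5743, -1.7230, 4.8108).

(0.5743, -1.7230, 4.8108)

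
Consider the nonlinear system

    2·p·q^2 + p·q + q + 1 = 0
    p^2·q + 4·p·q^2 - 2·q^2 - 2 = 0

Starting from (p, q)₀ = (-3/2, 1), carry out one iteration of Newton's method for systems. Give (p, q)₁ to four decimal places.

At (-3/2, 1): F = (-2.5000, -7.7500).
Jacobian J = [[2·q^2 + q, 4·p·q + p + 1], [2·p·q + 4·q^2, p^2 + 8·p·q - 4·q]].
At the point, J = [[3.0000, -6.5000], [1.0000, -13.7500]] (det J = -34.7500).
Solving J·Δ = −F gives Δ = (-0.4604, -0.5971).
Then the next iterate is (p, q)₁ = (-1.9604, 0.4029).

(-1.9604, 0.4029)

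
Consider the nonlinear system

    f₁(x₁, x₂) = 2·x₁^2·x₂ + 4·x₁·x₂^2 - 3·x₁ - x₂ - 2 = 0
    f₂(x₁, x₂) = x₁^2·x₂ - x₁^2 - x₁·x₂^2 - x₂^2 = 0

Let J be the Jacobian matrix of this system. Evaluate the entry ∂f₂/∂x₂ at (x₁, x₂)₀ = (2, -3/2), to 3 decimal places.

13.000

∂f₂/∂x₂ = x₁^2 - 2·x₁·x₂ - 2·x₂.
At (2, -3/2) this is 13.000.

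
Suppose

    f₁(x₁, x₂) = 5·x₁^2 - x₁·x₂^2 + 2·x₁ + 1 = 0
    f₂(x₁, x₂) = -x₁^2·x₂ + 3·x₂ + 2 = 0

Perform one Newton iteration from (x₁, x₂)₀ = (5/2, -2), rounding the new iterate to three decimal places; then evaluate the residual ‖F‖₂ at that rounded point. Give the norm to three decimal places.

6.394

At (5/2, -2): F = (27.250, 8.500).
Jacobian J = [[10·x₁ - x₂^2 + 2, -2·x₁·x₂], [-2·x₁·x₂, -x₁^2 + 3]].
At the point, J = [[23.000, 10.000], [10.000, -3.250]] (det J = -174.750).
Solving J·Δ = −F gives Δ = (-0.993, -0.441).
Then the next iterate is (x₁, x₂)₁ = (1.507, -2.441).
Re-evaluating at (1.507, -2.441): F = (6.38981, 0.22063), so ‖F‖₂ = 6.394.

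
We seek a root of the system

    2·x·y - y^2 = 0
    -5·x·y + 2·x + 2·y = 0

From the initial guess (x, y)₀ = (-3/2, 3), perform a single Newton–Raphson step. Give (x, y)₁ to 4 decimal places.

(-0.5250, 1.6500)

At (-3/2, 3): F = (-18.0000, 25.5000).
Jacobian J = [[2·y, 2·x - 2·y], [-5·y + 2, -5·x + 2]].
At the point, J = [[6.0000, -9.0000], [-13.0000, 9.5000]] (det J = -60.0000).
Solving J·Δ = −F gives Δ = (0.9750, -1.3500).
Then the next iterate is (x, y)₁ = (-0.5250, 1.6500).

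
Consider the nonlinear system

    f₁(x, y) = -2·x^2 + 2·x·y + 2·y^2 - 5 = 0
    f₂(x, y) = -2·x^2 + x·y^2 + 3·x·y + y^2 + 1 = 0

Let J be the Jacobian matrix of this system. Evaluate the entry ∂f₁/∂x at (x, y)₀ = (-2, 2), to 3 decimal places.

12.000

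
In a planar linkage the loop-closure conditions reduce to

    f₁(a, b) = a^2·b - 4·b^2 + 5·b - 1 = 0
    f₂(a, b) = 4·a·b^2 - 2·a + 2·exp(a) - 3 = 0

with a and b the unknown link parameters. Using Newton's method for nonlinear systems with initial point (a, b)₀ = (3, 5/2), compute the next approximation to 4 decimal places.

(2.0797, 1.6994)

At (3, 5/2): F = (9.0000, 106.171074).
Jacobian J = [[2·a·b, a^2 - 8·b + 5], [4·b^2 + 2·exp(a) - 2, 8·a·b]].
At the point, J = [[15.0000, -6.0000], [63.171074, 60.0000]] (det J = 1279.026443).
Solving J·Δ = −F gives Δ = (-0.9203, -0.8006).
Then the next iterate is (a, b)₁ = (2.0797, 1.6994).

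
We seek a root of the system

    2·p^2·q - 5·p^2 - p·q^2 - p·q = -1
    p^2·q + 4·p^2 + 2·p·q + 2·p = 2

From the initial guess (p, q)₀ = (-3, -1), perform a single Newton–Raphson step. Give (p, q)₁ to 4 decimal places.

(-1.5833, -0.8333)

At (-3, -1): F = (-62.0000, 25.0000).
Jacobian J = [[4·p·q - 10·p - q^2 - q, 2·p^2 - 2·p·q - p], [2·p·q + 8·p + 2·q + 2, p^2 + 2·p]].
At the point, J = [[42.0000, 15.0000], [-18.0000, 3.0000]] (det J = 396.0000).
Solving J·Δ = −F gives Δ = (1.4167, 0.1667).
Then the next iterate is (p, q)₁ = (-1.5833, -0.8333).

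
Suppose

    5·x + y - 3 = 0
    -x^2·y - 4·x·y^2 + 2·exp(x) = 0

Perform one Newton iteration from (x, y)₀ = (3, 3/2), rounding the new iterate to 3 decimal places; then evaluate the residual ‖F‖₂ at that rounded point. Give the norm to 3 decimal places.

3.189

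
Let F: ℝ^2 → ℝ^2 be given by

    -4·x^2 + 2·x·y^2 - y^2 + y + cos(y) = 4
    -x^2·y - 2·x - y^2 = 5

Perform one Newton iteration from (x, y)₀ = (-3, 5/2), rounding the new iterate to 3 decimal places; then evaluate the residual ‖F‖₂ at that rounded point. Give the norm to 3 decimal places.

20.019

At (-3, 5/2): F = (-82.05114, -27.750).
Jacobian J = [[-8·x + 2·y^2, 4·x·y - 2·y - sin(y) + 1], [-2·x·y - 2, -x^2 - 2·y]].
At the point, J = [[36.500, -34.59847], [13.000, -14.000]] (det J = -61.21986).
Solving J·Δ = −F gives Δ = (3.081, 0.879).
Then the next iterate is (x, y)₁ = (0.081, 3.379).
Re-evaluating at (0.081, 3.379): F = (-11.18718, -16.60181), so ‖F‖₂ = 20.019.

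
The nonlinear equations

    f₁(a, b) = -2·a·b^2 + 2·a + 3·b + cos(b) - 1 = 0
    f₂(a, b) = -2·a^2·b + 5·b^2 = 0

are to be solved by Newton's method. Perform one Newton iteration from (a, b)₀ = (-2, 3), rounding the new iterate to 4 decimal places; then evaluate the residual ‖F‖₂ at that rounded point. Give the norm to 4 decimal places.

At (-2, 3): F = (39.010008, 21.0000).
Jacobian J = [[-2·b^2 + 2, -4·a·b - sin(b) + 3], [-4·a·b, -2·a^2 + 10·b]].
At the point, J = [[-16.0000, 26.858880], [24.0000, 22.0000]] (det J = -996.613120).
Solving J·Δ = −F gives Δ = (0.2952, -1.2766).
Then the next iterate is (a, b)₁ = (-1.7048, 1.7234).
Re-evaluating at (-1.7048, 1.7234): F = (10.735467, 4.832955), so ‖F‖₂ = 11.7732.

11.7732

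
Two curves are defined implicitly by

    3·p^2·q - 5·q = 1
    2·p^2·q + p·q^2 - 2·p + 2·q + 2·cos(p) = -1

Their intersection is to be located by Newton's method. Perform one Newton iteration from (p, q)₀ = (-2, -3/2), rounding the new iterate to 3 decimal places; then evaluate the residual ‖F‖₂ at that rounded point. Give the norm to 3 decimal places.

4.852

At (-2, -3/2): F = (-11.500, -15.33229).
Jacobian J = [[6·p·q, 3·p^2 - 5], [4·p·q + q^2 - 2·sin(p) - 2, 2·p^2 + 2·p·q + 2]].
At the point, J = [[18.000, 7.000], [14.06859, 16.000]] (det J = 189.51984).
Solving J·Δ = −F gives Δ = (0.405, 0.603).
Then the next iterate is (p, q)₁ = (-1.595, -0.897).
Re-evaluating at (-1.595, -0.897): F = (-3.36097, -3.49973), so ‖F‖₂ = 4.852.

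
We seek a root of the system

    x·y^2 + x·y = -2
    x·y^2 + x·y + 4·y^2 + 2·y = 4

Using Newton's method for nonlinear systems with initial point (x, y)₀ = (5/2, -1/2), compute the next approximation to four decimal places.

(8.0000, -3.5000)

At (5/2, -1/2): F = (1.3750, -4.6250).
Jacobian J = [[y^2 + y, 2·x·y + x], [y^2 + y, 2·x·y + x + 8·y + 2]].
At the point, J = [[-0.2500, 0.0000], [-0.2500, -2.0000]] (det J = 0.5000).
Solving J·Δ = −F gives Δ = (5.5000, -3.0000).
Then the next iterate is (x, y)₁ = (8.0000, -3.5000).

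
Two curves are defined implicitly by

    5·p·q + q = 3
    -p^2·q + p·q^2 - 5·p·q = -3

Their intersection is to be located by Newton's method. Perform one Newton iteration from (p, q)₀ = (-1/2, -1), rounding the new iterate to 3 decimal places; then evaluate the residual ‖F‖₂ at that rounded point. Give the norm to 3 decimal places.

2.544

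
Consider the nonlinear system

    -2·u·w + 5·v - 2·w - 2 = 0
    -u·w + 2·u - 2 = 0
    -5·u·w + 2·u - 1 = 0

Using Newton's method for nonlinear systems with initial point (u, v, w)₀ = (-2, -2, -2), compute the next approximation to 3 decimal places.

At (-2, -2, -2): F = (-16.000, -10.000, -25.000).
Jacobian J = [[-2·w, 5, -2·u - 2], [-w + 2, 0, -u], [-5·w + 2, 0, -5·u]].
At the point, J = [[4.000, 5.000, 2.000], [4.000, 0.000, 2.000], [12.000, 0.000, 10.000]] (det J = -80.000).
Solving J·Δ = −F gives Δ = (3.125, 1.200, -1.250).
Then the next iterate is (u, v, w)₁ = (1.125, -0.800, -3.250).

(1.125, -0.800, -3.250)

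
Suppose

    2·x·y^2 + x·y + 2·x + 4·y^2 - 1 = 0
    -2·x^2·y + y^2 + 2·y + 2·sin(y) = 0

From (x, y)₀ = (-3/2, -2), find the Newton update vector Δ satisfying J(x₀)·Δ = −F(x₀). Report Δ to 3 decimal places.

(0.140, 0.750)

At (-3/2, -2): F = (3.000, 7.18141).
Jacobian J = [[2·y^2 + y + 2, 4·x·y + x + 8·y], [-4·x·y, -2·x^2 + 2·y + 2·cos(y) + 2]].
At the point, J = [[8.000, -5.500], [-12.000, -7.33229]] (det J = -124.65835).
Solving J·Δ = −F gives Δ = (0.140, 0.750).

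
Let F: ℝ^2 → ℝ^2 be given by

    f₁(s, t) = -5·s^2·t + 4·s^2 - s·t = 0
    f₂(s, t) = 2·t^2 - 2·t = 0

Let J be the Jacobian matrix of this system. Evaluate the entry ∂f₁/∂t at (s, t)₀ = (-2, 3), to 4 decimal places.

∂f₁/∂t = -5·s^2 - s.
At (-2, 3) this is -18.0000.

-18.0000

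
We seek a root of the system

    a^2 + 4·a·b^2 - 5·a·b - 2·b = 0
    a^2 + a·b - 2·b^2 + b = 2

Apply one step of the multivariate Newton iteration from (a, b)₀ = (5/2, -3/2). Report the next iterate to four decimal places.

(1.8472, -0.6806)

At (5/2, -3/2): F = (50.5000, -5.5000).
Jacobian J = [[2·a + 4·b^2 - 5·b, 8·a·b - 5·a - 2], [2·a + b, a - 4·b + 1]].
At the point, J = [[21.5000, -44.5000], [3.5000, 9.5000]] (det J = 360.0000).
Solving J·Δ = −F gives Δ = (-0.6528, 0.8194).
Then the next iterate is (a, b)₁ = (1.8472, -0.6806).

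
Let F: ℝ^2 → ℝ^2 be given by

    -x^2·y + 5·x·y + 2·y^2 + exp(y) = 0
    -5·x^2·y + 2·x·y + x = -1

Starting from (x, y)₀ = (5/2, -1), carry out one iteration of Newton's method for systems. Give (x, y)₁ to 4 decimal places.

(2.8824, 0.4829)

At (5/2, -1): F = (-3.882121, 29.7500).
Jacobian J = [[-2·x·y + 5·y, -x^2 + 5·x + 4·y + exp(y)], [-10·x·y + 2·y + 1, -5·x^2 + 2·x]].
At the point, J = [[0.0000, 2.617879], [24.0000, -26.2500]] (det J = -62.829107).
Solving J·Δ = −F gives Δ = (0.3824, 1.4829).
Then the next iterate is (x, y)₁ = (2.8824, 0.4829).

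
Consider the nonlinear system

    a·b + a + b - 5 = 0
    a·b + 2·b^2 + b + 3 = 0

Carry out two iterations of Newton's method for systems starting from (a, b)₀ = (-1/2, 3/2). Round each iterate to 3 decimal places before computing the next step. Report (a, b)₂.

At (-1/2, 3/2): F = (-4.750, 8.250).
Jacobian J = [[b + 1, a + 1], [b, a + 4·b + 1]].
At the point, J = [[2.500, 0.500], [1.500, 6.500]] (det J = 15.500).
Solving J·Δ = −F gives Δ = (2.258, -1.790).
Then the next iterate is (a, b)₁ = (1.758, -0.290).
Round to (1.758, -0.290) and repeat: F = (-4.04182, 2.36838), J = [[0.710, 2.758], [-0.290, 1.598]].
Δ = (6.716, -0.263), so (a, b)₂ = (8.474, -0.553).

(8.474, -0.553)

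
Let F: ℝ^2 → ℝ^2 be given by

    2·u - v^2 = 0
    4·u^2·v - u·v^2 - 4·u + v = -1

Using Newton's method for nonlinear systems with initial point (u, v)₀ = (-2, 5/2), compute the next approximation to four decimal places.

(-1.7807, 0.5377)

At (-2, 5/2): F = (-10.2500, 64.0000).
Jacobian J = [[2, -2·v], [8·u·v - v^2 - 4, 4·u^2 - 2·u·v + 1]].
At the point, J = [[2.0000, -5.0000], [-50.2500, 27.0000]] (det J = -197.2500).
Solving J·Δ = −F gives Δ = (0.2193, -1.9623).
Then the next iterate is (u, v)₁ = (-1.7807, 0.5377).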